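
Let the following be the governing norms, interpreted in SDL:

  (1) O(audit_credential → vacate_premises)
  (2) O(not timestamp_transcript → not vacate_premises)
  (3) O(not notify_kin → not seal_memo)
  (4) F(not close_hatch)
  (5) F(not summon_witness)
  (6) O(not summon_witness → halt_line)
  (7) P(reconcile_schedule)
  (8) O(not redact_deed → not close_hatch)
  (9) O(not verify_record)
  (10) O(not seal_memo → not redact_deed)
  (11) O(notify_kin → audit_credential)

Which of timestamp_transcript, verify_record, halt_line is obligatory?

Premise 4 is F(not close_hatch), i.e. O(close_hatch).
Premise 8, O(not redact_deed → not close_hatch), contraposes to O(close_hatch → redact_deed); with O(close_hatch) we get O(redact_deed).
The contrapositive of premise 10 (O(not seal_memo → not redact_deed)) is O(redact_deed → seal_memo), and O(redact_deed) is already established, so O(seal_memo).
The contrapositive of premise 3 (O(not notify_kin → not seal_memo)) is O(seal_memo → notify_kin), and O(seal_memo) is already established, so O(notify_kin).
Premise 11 is O(notify_kin → audit_credential); since O(notify_kin), deontic closure gives O(audit_credential).
Applying K to premise 1 (O(audit_credential → vacate_premises)) and O(audit_credential) yields O(vacate_premises).
Premise 2, O(not timestamp_transcript → not vacate_premises), contraposes to O(vacate_premises → timestamp_transcript); with O(vacate_premises) we get O(timestamp_transcript).
So O(timestamp_transcript) holds — timestamp_transcript is obligatory. None of the other listed options is made obligatory by any chain of premises.

timestamp_transcript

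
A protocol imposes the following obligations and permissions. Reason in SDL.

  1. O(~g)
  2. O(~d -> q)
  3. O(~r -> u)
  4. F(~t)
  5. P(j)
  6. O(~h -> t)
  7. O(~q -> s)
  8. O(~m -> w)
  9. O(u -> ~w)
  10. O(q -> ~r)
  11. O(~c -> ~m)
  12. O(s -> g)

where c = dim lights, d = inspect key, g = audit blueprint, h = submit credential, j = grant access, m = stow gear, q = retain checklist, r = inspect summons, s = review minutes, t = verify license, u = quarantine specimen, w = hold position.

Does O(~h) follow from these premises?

Premise 6 is O(~h -> t); even if O(t) held, inferring O(~h) would be affirming the consequent — invalid.
No other premise forces O(~h). An ideal world satisfying every premise can still have ~h false, so O(~h) is not derivable.

No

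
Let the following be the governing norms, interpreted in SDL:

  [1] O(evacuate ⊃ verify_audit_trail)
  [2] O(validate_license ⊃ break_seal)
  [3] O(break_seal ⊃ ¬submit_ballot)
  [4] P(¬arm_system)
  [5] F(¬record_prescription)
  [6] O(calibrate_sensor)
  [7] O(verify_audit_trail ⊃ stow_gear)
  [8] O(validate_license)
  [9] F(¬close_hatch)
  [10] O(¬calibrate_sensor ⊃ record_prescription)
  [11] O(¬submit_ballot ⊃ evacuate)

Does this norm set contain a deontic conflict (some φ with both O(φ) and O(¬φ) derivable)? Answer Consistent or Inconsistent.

Consistent

Premise 10 is O(¬calibrate_sensor ⊃ record_prescription); even if O(record_prescription) held, inferring O(¬calibrate_sensor) would be affirming the consequent — invalid.
So O(¬calibrate_sensor) is not derivable, and the apparent clash with O(calibrate_sensor) does not arise.
A world satisfying every obligation exists (e.g. arm_system=false, break_seal=true, calibrate_sensor=true, close_hatch=true, evacuate=true, record_prescription=true, stow_gear=true, submit_ballot=false, validate_license=true, verify_audit_trail=true); no atom is both obligatory and forbidden, so the set is consistent.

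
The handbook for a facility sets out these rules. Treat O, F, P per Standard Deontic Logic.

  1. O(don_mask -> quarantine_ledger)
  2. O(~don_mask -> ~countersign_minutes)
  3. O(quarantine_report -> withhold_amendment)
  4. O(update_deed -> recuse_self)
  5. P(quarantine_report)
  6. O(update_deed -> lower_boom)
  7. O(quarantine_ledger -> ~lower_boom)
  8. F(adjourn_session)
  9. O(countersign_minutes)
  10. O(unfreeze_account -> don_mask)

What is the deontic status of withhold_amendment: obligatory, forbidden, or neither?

Premise 3 is O(quarantine_report -> withhold_amendment), but O(quarantine_report) is not derivable from the premises (the permission P(quarantine_report) asserts only ~O(~quarantine_report), not O(quarantine_report)), so it does not yield O(withhold_amendment).
No premise or chain of K-axiom applications forces O(withhold_amendment), and none forces O(~withhold_amendment). So withhold_amendment is neither obligatory nor forbidden under these norms.

Neither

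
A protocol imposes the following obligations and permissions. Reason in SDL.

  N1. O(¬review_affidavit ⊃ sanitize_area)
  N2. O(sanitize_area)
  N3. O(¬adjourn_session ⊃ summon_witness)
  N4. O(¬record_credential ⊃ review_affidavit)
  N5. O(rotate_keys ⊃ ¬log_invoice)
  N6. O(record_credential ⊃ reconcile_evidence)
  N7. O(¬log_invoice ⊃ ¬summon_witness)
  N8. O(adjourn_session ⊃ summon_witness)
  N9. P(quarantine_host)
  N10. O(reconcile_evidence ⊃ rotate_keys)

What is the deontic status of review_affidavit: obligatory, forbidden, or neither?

Premises 8 and 3 are O(adjourn_session ⊃ summon_witness) and O(¬adjourn_session ⊃ summon_witness); every ideal world satisfies adjourn_session or ¬adjourn_session, so in either case summon_witness holds — hence O(summon_witness).
Premise 7, O(¬log_invoice ⊃ ¬summon_witness), contraposes to O(summon_witness ⊃ log_invoice); with O(summon_witness) we get O(log_invoice).
Premise 5, O(rotate_keys ⊃ ¬log_invoice), contraposes to O(log_invoice ⊃ ¬rotate_keys); with O(log_invoice) we get O(¬rotate_keys).
Premise 10, O(reconcile_evidence ⊃ rotate_keys), contraposes to O(¬rotate_keys ⊃ ¬reconcile_evidence); with O(¬rotate_keys) we get O(¬reconcile_evidence).
The contrapositive of premise 6 (O(record_credential ⊃ reconcile_evidence)) is O(¬reconcile_evidence ⊃ ¬record_credential), and O(¬reconcile_evidence) is already established, so O(¬record_credential).
With premise 4, O(¬record_credential ⊃ review_affidavit), the K-axiom yields O(review_affidavit).
Premises 1, 2, 9 do not contribute to this derivation.
Hence review_affidavit is obligatory.

Obligatory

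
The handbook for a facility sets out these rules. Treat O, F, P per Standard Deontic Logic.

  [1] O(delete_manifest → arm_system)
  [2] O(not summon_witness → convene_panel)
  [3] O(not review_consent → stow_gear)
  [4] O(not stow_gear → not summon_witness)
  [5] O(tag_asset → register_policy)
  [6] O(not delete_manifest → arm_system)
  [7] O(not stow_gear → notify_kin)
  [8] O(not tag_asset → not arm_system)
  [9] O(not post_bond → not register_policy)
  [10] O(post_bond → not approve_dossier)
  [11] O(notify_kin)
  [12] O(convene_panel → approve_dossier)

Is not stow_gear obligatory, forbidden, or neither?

Premises 1 and 6 are O(delete_manifest → arm_system) and O(not delete_manifest → arm_system); every ideal world satisfies delete_manifest or not delete_manifest, so in either case arm_system holds — hence O(arm_system).
Premise 8, O(not tag_asset → not arm_system), contraposes to O(arm_system → tag_asset); with O(arm_system) we get O(tag_asset).
From O(tag_asset) and premise 5, O(tag_asset → register_policy), we obtain O(register_policy).
Premise 9, O(not post_bond → not register_policy), contraposes to O(register_policy → post_bond); with O(register_policy) we get O(post_bond).
From O(post_bond) and premise 10, O(post_bond → not approve_dossier), we obtain O(not approve_dossier).
The contrapositive of premise 12 (O(convene_panel → approve_dossier)) is O(not approve_dossier → not convene_panel), and O(not approve_dossier) is already established, so O(not convene_panel).
The contrapositive of premise 2 (O(not summon_witness → convene_panel)) is O(not convene_panel → summon_witness), and O(not convene_panel) is already established, so O(summon_witness).
Premise 4 is O(not stow_gear → not summon_witness); contrapositively O(summon_witness → stow_gear). Since O(summon_witness) holds, K gives O(stow_gear).
Premises 3, 7, 11 do not contribute to this derivation.
Thus O(stow_gear), which is F(not stow_gear): not stow_gear is forbidden.

Forbidden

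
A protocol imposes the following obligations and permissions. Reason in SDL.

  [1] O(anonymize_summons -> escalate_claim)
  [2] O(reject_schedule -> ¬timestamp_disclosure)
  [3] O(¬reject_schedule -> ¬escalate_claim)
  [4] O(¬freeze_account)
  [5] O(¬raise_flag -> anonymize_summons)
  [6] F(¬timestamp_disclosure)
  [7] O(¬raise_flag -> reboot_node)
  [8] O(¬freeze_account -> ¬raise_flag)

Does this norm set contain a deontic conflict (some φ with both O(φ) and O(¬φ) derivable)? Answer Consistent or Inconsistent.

Premise 6 is F(¬timestamp_disclosure), i.e. O(timestamp_disclosure).
The contrapositive of premise 2 (O(reject_schedule -> ¬timestamp_disclosure)) is O(timestamp_disclosure -> ¬reject_schedule), and O(timestamp_disclosure) is already established, so O(¬reject_schedule).
From O(¬reject_schedule) and premise 3, O(¬reject_schedule -> ¬escalate_claim), we obtain O(¬escalate_claim).
The contrapositive of premise 1 (O(anonymize_summons -> escalate_claim)) is O(¬escalate_claim -> ¬anonymize_summons), and O(¬escalate_claim) is already established, so O(¬anonymize_summons).
Premise 5 is O(¬raise_flag -> anonymize_summons); contrapositively O(¬anonymize_summons -> raise_flag). Since O(¬anonymize_summons) holds, K gives O(raise_flag).
Premise 8 is O(¬freeze_account -> ¬raise_flag); contrapositively O(raise_flag -> freeze_account). Since O(raise_flag) holds, K gives O(freeze_account).
Yet premise 4 states O(¬freeze_account).
We now have both O(freeze_account) and O(¬freeze_account) — freeze_account is simultaneously obligatory and forbidden, violating the D-axiom.

Inconsistent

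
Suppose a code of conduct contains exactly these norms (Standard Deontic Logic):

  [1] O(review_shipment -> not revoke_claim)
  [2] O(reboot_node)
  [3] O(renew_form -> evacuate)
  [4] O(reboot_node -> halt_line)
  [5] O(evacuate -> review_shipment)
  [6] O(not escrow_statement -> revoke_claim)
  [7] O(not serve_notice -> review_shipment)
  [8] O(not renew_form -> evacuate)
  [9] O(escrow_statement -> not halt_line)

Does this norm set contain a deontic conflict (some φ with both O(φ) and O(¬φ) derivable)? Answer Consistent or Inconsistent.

Premises 8 and 3 cover both cases: O(not renew_form -> evacuate) and O(renew_form -> evacuate). Since not renew_form ∨ renew_form is a tautology, O(evacuate) follows.
From O(evacuate) and premise 5, O(evacuate -> review_shipment), we obtain O(review_shipment).
With premise 1, O(review_shipment -> not revoke_claim), the K-axiom yields O(not revoke_claim).
Premise 6 is O(not escrow_statement -> revoke_claim); contrapositively O(not revoke_claim -> escrow_statement). Since O(not revoke_claim) holds, K gives O(escrow_statement).
Premise 9 is O(escrow_statement -> not halt_line); since O(escrow_statement), deontic closure gives O(not halt_line).
Premise 4 is O(reboot_node -> halt_line); contrapositively O(not halt_line -> not reboot_node). Since O(not halt_line) holds, K gives O(not reboot_node).
However, premise 2 gives O(reboot_node).
We now have both O(not reboot_node) and O(reboot_node) — reboot_node is simultaneously obligatory and forbidden, violating the D-axiom.

Inconsistent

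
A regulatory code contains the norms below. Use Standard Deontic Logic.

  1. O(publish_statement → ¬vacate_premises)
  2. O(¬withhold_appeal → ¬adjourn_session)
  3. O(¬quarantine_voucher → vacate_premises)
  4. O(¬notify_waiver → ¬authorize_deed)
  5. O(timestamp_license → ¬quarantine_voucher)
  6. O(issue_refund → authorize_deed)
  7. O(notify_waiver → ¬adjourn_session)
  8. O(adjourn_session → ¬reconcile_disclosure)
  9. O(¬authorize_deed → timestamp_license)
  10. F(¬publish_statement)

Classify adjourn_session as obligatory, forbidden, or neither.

Forbidden

Premise 10, F(¬publish_statement), is equivalent to O(publish_statement).
Applying K to premise 1 (O(publish_statement → ¬vacate_premises)) and O(publish_statement) yields O(¬vacate_premises).
The contrapositive of premise 3 (O(¬quarantine_voucher → vacate_premises)) is O(¬vacate_premises → quarantine_voucher), and O(¬vacate_premises) is already established, so O(quarantine_voucher).
The contrapositive of premise 5 (O(timestamp_license → ¬quarantine_voucher)) is O(quarantine_voucher → ¬timestamp_license), and O(quarantine_voucher) is already established, so O(¬timestamp_license).
The contrapositive of premise 9 (O(¬authorize_deed → timestamp_license)) is O(¬timestamp_license → authorize_deed), and O(¬timestamp_license) is already established, so O(authorize_deed).
Premise 4, O(¬notify_waiver → ¬authorize_deed), contraposes to O(authorize_deed → notify_waiver); with O(authorize_deed) we get O(notify_waiver).
Applying K to premise 7 (O(notify_waiver → ¬adjourn_session)) and O(notify_waiver) yields O(¬adjourn_session).
Premises 2, 6, 8 do not contribute to this derivation.
Thus O(¬adjourn_session), which is F(adjourn_session): adjourn_session is forbidden.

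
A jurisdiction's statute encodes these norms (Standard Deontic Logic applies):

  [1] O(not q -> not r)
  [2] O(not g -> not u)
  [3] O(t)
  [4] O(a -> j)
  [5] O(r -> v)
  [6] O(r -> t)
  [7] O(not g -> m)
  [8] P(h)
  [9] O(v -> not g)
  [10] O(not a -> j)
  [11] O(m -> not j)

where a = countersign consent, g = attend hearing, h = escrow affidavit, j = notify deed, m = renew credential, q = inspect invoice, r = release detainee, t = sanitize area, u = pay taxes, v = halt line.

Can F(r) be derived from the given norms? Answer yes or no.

Premises 4 and 10 are O(a -> j) and O(not a -> j); every ideal world satisfies a or not a, so in either case j holds — hence O(j).
The contrapositive of premise 11 (O(m -> not j)) is O(j -> not m), and O(j) is already established, so O(not m).
Premise 7, O(not g -> m), contraposes to O(not m -> g); with O(not m) we get O(g).
The contrapositive of premise 9 (O(v -> not g)) is O(g -> not v), and O(g) is already established, so O(not v).
Premise 5, O(r -> v), contraposes to O(not v -> not r); with O(not v) we get O(not r).
Premises 1, 2, 3, 6, 8 do not contribute to this derivation.
So O(not r) holds, i.e. F(r). The claim follows.

Yes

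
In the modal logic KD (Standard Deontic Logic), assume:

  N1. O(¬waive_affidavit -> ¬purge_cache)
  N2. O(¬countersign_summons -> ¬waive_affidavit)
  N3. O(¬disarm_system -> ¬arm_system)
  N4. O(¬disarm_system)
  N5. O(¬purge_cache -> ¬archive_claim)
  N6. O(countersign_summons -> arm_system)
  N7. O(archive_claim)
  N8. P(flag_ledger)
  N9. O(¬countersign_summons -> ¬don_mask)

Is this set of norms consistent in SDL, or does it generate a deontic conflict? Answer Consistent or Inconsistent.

Inconsistent

From premise 7 we have O(archive_claim).
Premise 5 is O(¬purge_cache -> ¬archive_claim); contrapositively O(archive_claim -> purge_cache). Since O(archive_claim) holds, K gives O(purge_cache).
Premise 1 is O(¬waive_affidavit -> ¬purge_cache); contrapositively O(purge_cache -> waive_affidavit). Since O(purge_cache) holds, K gives O(waive_affidavit).
Premise 2 is O(¬countersign_summons -> ¬waive_affidavit); contrapositively O(waive_affidavit -> countersign_summons). Since O(waive_affidavit) holds, K gives O(countersign_summons).
Premise 6 is O(countersign_summons -> arm_system); since O(countersign_summons), deontic closure gives O(arm_system).
The contrapositive of premise 3 (O(¬disarm_system -> ¬arm_system)) is O(arm_system -> disarm_system), and O(arm_system) is already established, so O(disarm_system).
Yet premise 4 states O(¬disarm_system).
We now have both O(disarm_system) and O(¬disarm_system) — disarm_system is simultaneously obligatory and forbidden, violating the D-axiom.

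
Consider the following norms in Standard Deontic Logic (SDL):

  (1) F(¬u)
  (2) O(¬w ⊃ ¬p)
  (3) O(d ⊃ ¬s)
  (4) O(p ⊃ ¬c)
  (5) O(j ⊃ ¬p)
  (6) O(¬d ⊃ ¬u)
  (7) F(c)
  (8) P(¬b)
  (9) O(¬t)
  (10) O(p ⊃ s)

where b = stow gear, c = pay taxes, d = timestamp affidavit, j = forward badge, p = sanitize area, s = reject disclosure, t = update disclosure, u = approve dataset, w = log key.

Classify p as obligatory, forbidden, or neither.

Forbidden

Premise 1, F(¬u), is equivalent to O(u).
The contrapositive of premise 6 (O(¬d ⊃ ¬u)) is O(u ⊃ d), and O(u) is already established, so O(d).
From O(d) and premise 3, O(d ⊃ ¬s), we obtain O(¬s).
Premise 10, O(p ⊃ s), contraposes to O(¬s ⊃ ¬p); with O(¬s) we get O(¬p).
Premises 2, 4, 5, 7, 8, 9 do not contribute to this derivation.
Thus O(¬p), which is F(p): p is forbidden.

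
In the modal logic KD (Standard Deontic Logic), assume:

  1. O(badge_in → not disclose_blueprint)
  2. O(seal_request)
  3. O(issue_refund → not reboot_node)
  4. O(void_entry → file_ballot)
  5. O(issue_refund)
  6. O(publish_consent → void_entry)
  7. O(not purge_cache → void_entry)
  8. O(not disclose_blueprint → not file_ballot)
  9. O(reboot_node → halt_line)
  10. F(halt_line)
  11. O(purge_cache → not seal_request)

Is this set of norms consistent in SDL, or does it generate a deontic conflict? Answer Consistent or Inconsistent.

Consistent

Premise 9 is O(reboot_node → halt_line), but O(reboot_node) is not derivable from the premises, so it does not yield O(halt_line).
So O(halt_line) is not derivable, and the apparent clash with O(not halt_line) does not arise.
A world satisfying every obligation exists (e.g. badge_in=false, disclose_blueprint=true, file_ballot=true, halt_line=false, issue_refund=true, publish_consent=false, purge_cache=false, reboot_node=false, seal_request=true, void_entry=true); no atom is both obligatory and forbidden, so the set is consistent.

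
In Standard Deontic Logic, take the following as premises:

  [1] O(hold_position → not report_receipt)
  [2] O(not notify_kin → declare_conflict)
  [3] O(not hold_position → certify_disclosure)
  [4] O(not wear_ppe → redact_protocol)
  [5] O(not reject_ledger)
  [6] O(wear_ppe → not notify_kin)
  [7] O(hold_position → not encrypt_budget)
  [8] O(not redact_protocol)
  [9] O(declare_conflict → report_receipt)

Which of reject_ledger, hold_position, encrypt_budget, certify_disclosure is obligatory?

certify_disclosure

From premise 8 we have O(not redact_protocol).
Premise 4 is O(not wear_ppe → redact_protocol); contrapositively O(not redact_protocol → wear_ppe). Since O(not redact_protocol) holds, K gives O(wear_ppe).
Premise 6 is O(wear_ppe → not notify_kin); since O(wear_ppe), deontic closure gives O(not notify_kin).
Applying K to premise 2 (O(not notify_kin → declare_conflict)) and O(not notify_kin) yields O(declare_conflict).
From O(declare_conflict) and premise 9, O(declare_conflict → report_receipt), we obtain O(report_receipt).
Premise 1, O(hold_position → not report_receipt), contraposes to O(report_receipt → not hold_position); with O(report_receipt) we get O(not hold_position).
Applying K to premise 3 (O(not hold_position → certify_disclosure)) and O(not hold_position) yields O(certify_disclosure).
So O(certify_disclosure) holds — certify_disclosure is obligatory. None of the other listed options is made obligatory by any chain of premises.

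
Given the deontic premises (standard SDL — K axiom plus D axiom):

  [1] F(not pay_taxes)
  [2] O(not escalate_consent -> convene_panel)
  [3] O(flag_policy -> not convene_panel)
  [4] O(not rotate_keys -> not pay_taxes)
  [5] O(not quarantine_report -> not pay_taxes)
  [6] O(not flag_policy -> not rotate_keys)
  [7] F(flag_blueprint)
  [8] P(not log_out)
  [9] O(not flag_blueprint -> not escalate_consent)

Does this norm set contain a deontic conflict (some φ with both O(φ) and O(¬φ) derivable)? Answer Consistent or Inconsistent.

Inconsistent

Premise 7 is F(flag_blueprint), i.e. O(not flag_blueprint).
Applying K to premise 9 (O(not flag_blueprint -> not escalate_consent)) and O(not flag_blueprint) yields O(not escalate_consent).
From O(not escalate_consent) and premise 2, O(not escalate_consent -> convene_panel), we obtain O(convene_panel).
The contrapositive of premise 3 (O(flag_policy -> not convene_panel)) is O(convene_panel -> not flag_policy), and O(convene_panel) is already established, so O(not flag_policy).
Applying K to premise 6 (O(not flag_policy -> not rotate_keys)) and O(not flag_policy) yields O(not rotate_keys).
With premise 4, O(not rotate_keys -> not pay_taxes), the K-axiom yields O(not pay_taxes).
However, F(not pay_taxes) at premise 1 amounts to O(pay_taxes).
We now have both O(not pay_taxes) and O(pay_taxes) — pay_taxes is simultaneously obligatory and forbidden, violating the D-axiom.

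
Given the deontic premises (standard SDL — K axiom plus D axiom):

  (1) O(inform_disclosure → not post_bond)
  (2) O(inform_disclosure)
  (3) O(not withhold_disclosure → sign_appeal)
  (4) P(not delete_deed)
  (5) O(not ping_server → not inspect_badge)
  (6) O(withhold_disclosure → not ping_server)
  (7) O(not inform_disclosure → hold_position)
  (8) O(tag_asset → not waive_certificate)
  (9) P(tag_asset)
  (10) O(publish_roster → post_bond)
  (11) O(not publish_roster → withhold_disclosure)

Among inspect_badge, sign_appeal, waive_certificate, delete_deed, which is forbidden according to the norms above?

Premise 2 states O(inform_disclosure) outright.
Applying K to premise 1 (O(inform_disclosure → not post_bond)) and O(inform_disclosure) yields O(not post_bond).
Premise 10 is O(publish_roster → post_bond); contrapositively O(not post_bond → not publish_roster). Since O(not post_bond) holds, K gives O(not publish_roster).
From O(not publish_roster) and premise 11, O(not publish_roster → withhold_disclosure), we obtain O(withhold_disclosure).
Applying K to premise 6 (O(withhold_disclosure → not ping_server)) and O(withhold_disclosure) yields O(not ping_server).
With premise 5, O(not ping_server → not inspect_badge), the K-axiom yields O(not inspect_badge).
So O(not inspect_badge) holds, i.e. inspect_badge is forbidden. None of the other listed options is forbidden under the premises.

inspect_badge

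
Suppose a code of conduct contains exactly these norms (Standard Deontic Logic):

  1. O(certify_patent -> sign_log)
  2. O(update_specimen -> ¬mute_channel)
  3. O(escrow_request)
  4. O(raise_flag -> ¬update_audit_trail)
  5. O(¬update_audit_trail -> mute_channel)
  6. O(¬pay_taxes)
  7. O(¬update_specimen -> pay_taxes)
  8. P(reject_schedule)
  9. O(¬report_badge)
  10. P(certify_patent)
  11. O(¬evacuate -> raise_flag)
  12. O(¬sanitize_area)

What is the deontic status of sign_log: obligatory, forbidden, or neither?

Neither

Premise 1 is O(certify_patent -> sign_log), but O(certify_patent) is not derivable from the premises (the permission P(certify_patent) asserts only ¬O(¬certify_patent), not O(certify_patent)), so it does not yield O(sign_log).
No premise or chain of K-axiom applications forces O(sign_log), and none forces O(¬sign_log). So sign_log is neither obligatory nor forbidden under these norms.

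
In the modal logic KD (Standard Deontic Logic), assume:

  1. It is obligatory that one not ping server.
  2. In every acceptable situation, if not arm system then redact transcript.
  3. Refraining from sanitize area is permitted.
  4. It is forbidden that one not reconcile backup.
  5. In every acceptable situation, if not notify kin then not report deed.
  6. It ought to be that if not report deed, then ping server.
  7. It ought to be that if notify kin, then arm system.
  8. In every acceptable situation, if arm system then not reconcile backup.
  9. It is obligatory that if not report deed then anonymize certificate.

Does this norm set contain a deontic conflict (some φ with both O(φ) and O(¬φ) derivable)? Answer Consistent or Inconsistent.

Inconsistent

From premise 1 we have O(¬ping_server).
Premise 6 is O(¬report_deed → ping_server); contrapositively O(¬ping_server → report_deed). Since O(¬ping_server) holds, K gives O(report_deed).
Premise 5 is O(¬notify_kin → ¬report_deed); contrapositively O(report_deed → notify_kin). Since O(report_deed) holds, K gives O(notify_kin).
From O(notify_kin) and premise 7, O(notify_kin → arm_system), we obtain O(arm_system).
With premise 8, O(arm_system → ¬reconcile_backup), the K-axiom yields O(¬reconcile_backup).
Yet premise 4 is F(¬reconcile_backup), i.e. O(reconcile_backup).
We now have both O(¬reconcile_backup) and O(reconcile_backup) — reconcile_backup is simultaneously obligatory and forbidden, violating the D-axiom.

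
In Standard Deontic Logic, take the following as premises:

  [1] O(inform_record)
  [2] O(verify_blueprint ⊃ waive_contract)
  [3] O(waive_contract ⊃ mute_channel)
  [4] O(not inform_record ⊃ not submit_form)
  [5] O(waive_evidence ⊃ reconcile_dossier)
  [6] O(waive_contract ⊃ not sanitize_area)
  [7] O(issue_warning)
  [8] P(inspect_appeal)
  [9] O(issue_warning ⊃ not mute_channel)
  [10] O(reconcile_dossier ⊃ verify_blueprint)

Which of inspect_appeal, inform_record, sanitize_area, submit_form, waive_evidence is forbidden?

waive_evidence

Premise 7 gives O(issue_warning).
Premise 9 is O(issue_warning ⊃ not mute_channel); since O(issue_warning), deontic closure gives O(not mute_channel).
Premise 3, O(waive_contract ⊃ mute_channel), contraposes to O(not mute_channel ⊃ not waive_contract); with O(not mute_channel) we get O(not waive_contract).
The contrapositive of premise 2 (O(verify_blueprint ⊃ waive_contract)) is O(not waive_contract ⊃ not verify_blueprint), and O(not waive_contract) is already established, so O(not verify_blueprint).
Premise 10 is O(reconcile_dossier ⊃ verify_blueprint); contrapositively O(not verify_blueprint ⊃ not reconcile_dossier). Since O(not verify_blueprint) holds, K gives O(not reconcile_dossier).
Premise 5, O(waive_evidence ⊃ reconcile_dossier), contraposes to O(not reconcile_dossier ⊃ not waive_evidence); with O(not reconcile_dossier) we get O(not waive_evidence).
So O(not waive_evidence) holds, i.e. waive_evidence is forbidden. None of the other listed options is forbidden under the premises.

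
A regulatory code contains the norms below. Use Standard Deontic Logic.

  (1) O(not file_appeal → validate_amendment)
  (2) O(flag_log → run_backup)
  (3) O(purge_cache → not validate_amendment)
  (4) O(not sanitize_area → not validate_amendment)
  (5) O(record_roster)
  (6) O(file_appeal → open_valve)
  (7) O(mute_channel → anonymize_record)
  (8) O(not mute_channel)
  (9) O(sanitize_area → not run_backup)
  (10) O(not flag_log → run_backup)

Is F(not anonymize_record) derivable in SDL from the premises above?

No

Premise 7 is O(mute_channel → anonymize_record), but O(mute_channel) is not derivable from the premises, so it does not yield O(anonymize_record).
No other premise forces O(anonymize_record). An ideal world satisfying every premise can still have not anonymize_record true, so F(not anonymize_record) is not derivable.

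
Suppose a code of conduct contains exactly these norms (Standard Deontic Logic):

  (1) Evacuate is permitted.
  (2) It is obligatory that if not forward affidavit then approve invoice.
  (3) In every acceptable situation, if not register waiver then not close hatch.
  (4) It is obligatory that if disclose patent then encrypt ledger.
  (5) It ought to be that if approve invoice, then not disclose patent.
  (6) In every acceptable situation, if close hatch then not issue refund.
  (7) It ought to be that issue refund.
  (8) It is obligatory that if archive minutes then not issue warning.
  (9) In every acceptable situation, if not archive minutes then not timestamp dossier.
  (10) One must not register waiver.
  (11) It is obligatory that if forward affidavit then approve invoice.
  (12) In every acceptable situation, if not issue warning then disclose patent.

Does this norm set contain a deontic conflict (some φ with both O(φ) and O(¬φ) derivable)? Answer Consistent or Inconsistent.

Premise 6 is O(close_hatch → ¬issue_refund), but O(close_hatch) is not derivable from the premises, so it does not yield O(¬issue_refund).
So O(¬issue_refund) is not derivable, and the apparent clash with O(issue_refund) does not arise.
A world satisfying every obligation exists (e.g. approve_invoice=true, archive_minutes=false, close_hatch=false, disclose_patent=false, encrypt_ledger=false, evacuate=false, forward_affidavit=false, issue_refund=true, issue_warning=true, register_waiver=false, timestamp_dossier=false); no atom is both obligatory and forbidden, so the set is consistent.

Consistent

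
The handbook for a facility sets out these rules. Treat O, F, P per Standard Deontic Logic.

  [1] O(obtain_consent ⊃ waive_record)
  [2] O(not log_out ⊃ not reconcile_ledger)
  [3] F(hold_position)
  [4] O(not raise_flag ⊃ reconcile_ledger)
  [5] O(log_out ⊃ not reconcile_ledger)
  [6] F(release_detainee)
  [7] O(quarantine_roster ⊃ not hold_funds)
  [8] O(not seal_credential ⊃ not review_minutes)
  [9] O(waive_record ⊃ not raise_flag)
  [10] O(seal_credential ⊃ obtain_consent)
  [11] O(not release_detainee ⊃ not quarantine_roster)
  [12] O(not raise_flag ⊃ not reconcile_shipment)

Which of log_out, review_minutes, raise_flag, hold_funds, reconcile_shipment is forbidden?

review_minutes

Premises 5 and 2 are O(log_out ⊃ not reconcile_ledger) and O(not log_out ⊃ not reconcile_ledger); every ideal world satisfies log_out or not log_out, so in either case not reconcile_ledger holds — hence O(not reconcile_ledger).
Premise 4, O(not raise_flag ⊃ reconcile_ledger), contraposes to O(not reconcile_ledger ⊃ raise_flag); with O(not reconcile_ledger) we get O(raise_flag).
Premise 9, O(waive_record ⊃ not raise_flag), contraposes to O(raise_flag ⊃ not waive_record); with O(raise_flag) we get O(not waive_record).
The contrapositive of premise 1 (O(obtain_consent ⊃ waive_record)) is O(not waive_record ⊃ not obtain_consent), and O(not waive_record) is already established, so O(not obtain_consent).
Premise 10 is O(seal_credential ⊃ obtain_consent); contrapositively O(not obtain_consent ⊃ not seal_credential). Since O(not obtain_consent) holds, K gives O(not seal_credential).
From O(not seal_credential) and premise 8, O(not seal_credential ⊃ not review_minutes), we obtain O(not review_minutes).
So O(not review_minutes) holds, i.e. review_minutes is forbidden. None of the other listed options is forbidden under the premises.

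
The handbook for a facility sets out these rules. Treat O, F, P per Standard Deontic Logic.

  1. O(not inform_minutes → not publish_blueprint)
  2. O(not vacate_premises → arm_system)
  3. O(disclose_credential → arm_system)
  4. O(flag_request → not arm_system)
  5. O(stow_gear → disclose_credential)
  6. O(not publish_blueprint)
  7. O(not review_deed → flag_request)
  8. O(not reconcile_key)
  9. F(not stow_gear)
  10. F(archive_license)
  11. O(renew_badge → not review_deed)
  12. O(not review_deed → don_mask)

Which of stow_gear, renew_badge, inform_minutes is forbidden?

Premise 9 is F(not stow_gear), i.e. O(stow_gear).
Premise 5 is O(stow_gear → disclose_credential); since O(stow_gear), deontic closure gives O(disclose_credential).
Premise 3 is O(disclose_credential → arm_system); since O(disclose_credential), deontic closure gives O(arm_system).
Premise 4, O(flag_request → not arm_system), contraposes to O(arm_system → not flag_request); with O(arm_system) we get O(not flag_request).
Premise 7 is O(not review_deed → flag_request); contrapositively O(not flag_request → review_deed). Since O(not flag_request) holds, K gives O(review_deed).
Premise 11 is O(renew_badge → not review_deed); contrapositively O(review_deed → not renew_badge). Since O(review_deed) holds, K gives O(not renew_badge).
So O(not renew_badge) holds, i.e. renew_badge is forbidden. None of the other listed options is forbidden under the premises.

renew_badge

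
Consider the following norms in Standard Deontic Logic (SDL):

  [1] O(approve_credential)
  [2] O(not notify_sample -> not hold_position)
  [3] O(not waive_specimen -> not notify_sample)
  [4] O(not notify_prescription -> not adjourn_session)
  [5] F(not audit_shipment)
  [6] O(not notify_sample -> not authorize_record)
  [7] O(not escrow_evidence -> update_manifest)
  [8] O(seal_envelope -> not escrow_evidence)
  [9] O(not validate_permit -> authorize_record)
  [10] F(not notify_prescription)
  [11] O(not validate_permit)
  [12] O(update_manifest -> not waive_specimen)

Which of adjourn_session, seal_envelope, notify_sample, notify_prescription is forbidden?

seal_envelope

Premise 11 states O(not validate_permit) outright.
Applying K to premise 9 (O(not validate_permit -> authorize_record)) and O(not validate_permit) yields O(authorize_record).
Premise 6 is O(not notify_sample -> not authorize_record); contrapositively O(authorize_record -> notify_sample). Since O(authorize_record) holds, K gives O(notify_sample).
Premise 3 is O(not waive_specimen -> not notify_sample); contrapositively O(notify_sample -> waive_specimen). Since O(notify_sample) holds, K gives O(waive_specimen).
The contrapositive of premise 12 (O(update_manifest -> not waive_specimen)) is O(waive_specimen -> not update_manifest), and O(waive_specimen) is already established, so O(not update_manifest).
Premise 7 is O(not escrow_evidence -> update_manifest); contrapositively O(not update_manifest -> escrow_evidence). Since O(not update_manifest) holds, K gives O(escrow_evidence).
Premise 8 is O(seal_envelope -> not escrow_evidence); contrapositively O(escrow_evidence -> not seal_envelope). Since O(escrow_evidence) holds, K gives O(not seal_envelope).
So O(not seal_envelope) holds, i.e. seal_envelope is forbidden. None of the other listed options is forbidden under the premises.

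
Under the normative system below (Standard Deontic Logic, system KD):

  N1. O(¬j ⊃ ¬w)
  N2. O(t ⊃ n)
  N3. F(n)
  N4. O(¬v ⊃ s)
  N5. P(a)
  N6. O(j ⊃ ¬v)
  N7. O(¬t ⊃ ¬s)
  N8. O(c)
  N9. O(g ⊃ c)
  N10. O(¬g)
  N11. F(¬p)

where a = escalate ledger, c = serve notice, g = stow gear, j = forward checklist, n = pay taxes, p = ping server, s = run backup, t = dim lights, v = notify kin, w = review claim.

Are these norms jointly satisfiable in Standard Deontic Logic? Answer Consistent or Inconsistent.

Premise 9 is O(g ⊃ c); even if O(c) held, inferring O(g) would be affirming the consequent — invalid.
So O(g) is not derivable, and the apparent clash with O(¬g) does not arise.
A world satisfying every obligation exists (e.g. a=false, c=true, g=false, j=false, n=false, p=true, s=false, t=false, v=true, w=false); no atom is both obligatory and forbidden, so the set is consistent.

Consistent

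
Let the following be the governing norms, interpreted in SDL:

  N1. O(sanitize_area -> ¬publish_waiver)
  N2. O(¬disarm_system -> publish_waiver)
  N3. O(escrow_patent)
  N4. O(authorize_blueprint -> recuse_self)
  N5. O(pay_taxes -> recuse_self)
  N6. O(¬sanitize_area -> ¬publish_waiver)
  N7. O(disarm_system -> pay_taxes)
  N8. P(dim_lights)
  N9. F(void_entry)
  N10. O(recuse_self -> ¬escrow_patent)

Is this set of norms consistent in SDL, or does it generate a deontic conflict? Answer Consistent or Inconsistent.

Inconsistent

Premises 6 and 1 cover both cases: O(¬sanitize_area -> ¬publish_waiver) and O(sanitize_area -> ¬publish_waiver). Since ¬sanitize_area ∨ sanitize_area is a tautology, O(¬publish_waiver) follows.
The contrapositive of premise 2 (O(¬disarm_system -> publish_waiver)) is O(¬publish_waiver -> disarm_system), and O(¬publish_waiver) is already established, so O(disarm_system).
Applying K to premise 7 (O(disarm_system -> pay_taxes)) and O(disarm_system) yields O(pay_taxes).
From O(pay_taxes) and premise 5, O(pay_taxes -> recuse_self), we obtain O(recuse_self).
Applying K to premise 10 (O(recuse_self -> ¬escrow_patent)) and O(recuse_self) yields O(¬escrow_patent).
But premise 3 directly asserts O(escrow_patent).
We now have both O(¬escrow_patent) and O(escrow_patent) — escrow_patent is simultaneously obligatory and forbidden, violating the D-axiom.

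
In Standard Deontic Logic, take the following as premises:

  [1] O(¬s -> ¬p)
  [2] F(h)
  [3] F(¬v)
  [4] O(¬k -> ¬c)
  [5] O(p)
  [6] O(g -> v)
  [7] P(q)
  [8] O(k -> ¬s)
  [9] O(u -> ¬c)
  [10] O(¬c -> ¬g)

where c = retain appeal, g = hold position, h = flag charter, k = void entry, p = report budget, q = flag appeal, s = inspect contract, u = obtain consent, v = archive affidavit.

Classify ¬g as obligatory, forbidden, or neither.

Obligatory

Premise 5 states O(p) outright.
The contrapositive of premise 1 (O(¬s -> ¬p)) is O(p -> s), and O(p) is already established, so O(s).
Premise 8, O(k -> ¬s), contraposes to O(s -> ¬k); with O(s) we get O(¬k).
With premise 4, O(¬k -> ¬c), the K-axiom yields O(¬c).
Premise 10 is O(¬c -> ¬g); since O(¬c), deontic closure gives O(¬g).
Premises 2, 3, 6, 7, 9 do not contribute to this derivation.
Hence ¬g is obligatory.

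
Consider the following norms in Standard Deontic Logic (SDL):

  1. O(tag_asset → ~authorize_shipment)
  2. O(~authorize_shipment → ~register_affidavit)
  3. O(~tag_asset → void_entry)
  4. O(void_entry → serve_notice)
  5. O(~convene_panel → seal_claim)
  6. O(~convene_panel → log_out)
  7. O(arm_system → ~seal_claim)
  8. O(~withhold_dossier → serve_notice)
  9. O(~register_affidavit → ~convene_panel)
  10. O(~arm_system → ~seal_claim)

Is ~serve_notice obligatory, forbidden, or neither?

Forbidden

Premises 10 and 7 are O(~arm_system → ~seal_claim) and O(arm_system → ~seal_claim); every ideal world satisfies ~arm_system or arm_system, so in either case ~seal_claim holds — hence O(~seal_claim).
Premise 5 is O(~convene_panel → seal_claim); contrapositively O(~seal_claim → convene_panel). Since O(~seal_claim) holds, K gives O(convene_panel).
The contrapositive of premise 9 (O(~register_affidavit → ~convene_panel)) is O(convene_panel → register_affidavit), and O(convene_panel) is already established, so O(register_affidavit).
The contrapositive of premise 2 (O(~authorize_shipment → ~register_affidavit)) is O(register_affidavit → authorize_shipment), and O(register_affidavit) is already established, so O(authorize_shipment).
Premise 1, O(tag_asset → ~authorize_shipment), contraposes to O(authorize_shipment → ~tag_asset); with O(authorize_shipment) we get O(~tag_asset).
With premise 3, O(~tag_asset → void_entry), the K-axiom yields O(void_entry).
Applying K to premise 4 (O(void_entry → serve_notice)) and O(void_entry) yields O(serve_notice).
Premises 6, 8 do not contribute to this derivation.
Thus O(serve_notice), which is F(~serve_notice): ~serve_notice is forbidden.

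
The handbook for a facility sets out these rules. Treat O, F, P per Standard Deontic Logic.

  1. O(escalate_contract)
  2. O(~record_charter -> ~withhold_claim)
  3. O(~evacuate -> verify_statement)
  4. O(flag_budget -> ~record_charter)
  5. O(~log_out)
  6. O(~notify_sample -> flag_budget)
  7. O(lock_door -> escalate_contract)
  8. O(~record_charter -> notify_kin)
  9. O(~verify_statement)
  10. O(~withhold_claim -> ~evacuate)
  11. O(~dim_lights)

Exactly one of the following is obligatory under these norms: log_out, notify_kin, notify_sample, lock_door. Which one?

Premise 9 gives O(~verify_statement).
The contrapositive of premise 3 (O(~evacuate -> verify_statement)) is O(~verify_statement -> evacuate), and O(~verify_statement) is already established, so O(evacuate).
Premise 10 is O(~withhold_claim -> ~evacuate); contrapositively O(evacuate -> withhold_claim). Since O(evacuate) holds, K gives O(withhold_claim).
Premise 2, O(~record_charter -> ~withhold_claim), contraposes to O(withhold_claim -> record_charter); with O(withhold_claim) we get O(record_charter).
Premise 4 is O(flag_budget -> ~record_charter); contrapositively O(record_charter -> ~flag_budget). Since O(record_charter) holds, K gives O(~flag_budget).
Premise 6, O(~notify_sample -> flag_budget), contraposes to O(~flag_budget -> notify_sample); with O(~flag_budget) we get O(notify_sample).
So O(notify_sample) holds — notify_sample is obligatory. None of the other listed options is made obligatory by any chain of premises.

notify_sample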